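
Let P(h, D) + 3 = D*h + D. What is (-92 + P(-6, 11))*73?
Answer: -10950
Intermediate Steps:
P(h, D) = -3 + D + D*h (P(h, D) = -3 + (D*h + D) = -3 + (D + D*h) = -3 + D + D*h)
(-92 + P(-6, 11))*73 = (-92 + (-3 + 11 + 11*(-6)))*73 = (-92 + (-3 + 11 - 66))*73 = (-92 - 58)*73 = -150*73 = -10950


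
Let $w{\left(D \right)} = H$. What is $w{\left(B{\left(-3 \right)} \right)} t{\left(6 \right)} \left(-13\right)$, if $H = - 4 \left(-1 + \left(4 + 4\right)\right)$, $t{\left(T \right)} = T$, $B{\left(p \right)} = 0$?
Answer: $2184$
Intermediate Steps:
$H = -28$ ($H = - 4 \left(-1 + 8\right) = \left(-4\right) 7 = -28$)
$w{\left(D \right)} = -28$
$w{\left(B{\left(-3 \right)} \right)} t{\left(6 \right)} \left(-13\right) = \left(-28\right) 6 \left(-13\right) = \left(-168\right) \left(-13\right) = 2184$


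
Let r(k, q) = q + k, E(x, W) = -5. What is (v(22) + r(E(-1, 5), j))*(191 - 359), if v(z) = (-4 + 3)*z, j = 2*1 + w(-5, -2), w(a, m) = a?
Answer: 5040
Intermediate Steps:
j = -3 (j = 2*1 - 5 = 2 - 5 = -3)
r(k, q) = k + q
v(z) = -z
(v(22) + r(E(-1, 5), j))*(191 - 359) = (-1*22 + (-5 - 3))*(191 - 359) = (-22 - 8)*(-168) = -30*(-168) = 5040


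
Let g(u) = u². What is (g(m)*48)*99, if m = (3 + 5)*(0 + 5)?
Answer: 7603200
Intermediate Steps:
m = 40 (m = 8*5 = 40)
(g(m)*48)*99 = (40²*48)*99 = (1600*48)*99 = 76800*99 = 7603200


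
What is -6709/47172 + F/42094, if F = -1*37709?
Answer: -1030608797/992829084 ≈ -1.0381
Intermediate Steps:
F = -37709
-6709/47172 + F/42094 = -6709/47172 - 37709/42094 = -1030608797/992829084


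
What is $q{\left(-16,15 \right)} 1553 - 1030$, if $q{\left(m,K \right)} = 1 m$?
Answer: $-25878$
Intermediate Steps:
$q{\left(m,K \right)} = m$
$q{\left(-16,15 \right)} 1553 - 1030 = \left(-16\right) 1553 - 1030 = -24848 - 1030 = -25878$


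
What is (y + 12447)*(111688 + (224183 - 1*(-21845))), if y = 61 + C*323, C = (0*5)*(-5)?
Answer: 4474311728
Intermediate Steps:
C = 0 (C = 0*(-5) = 0)
y = 61 (y = 61 + 0*323 = 61 + 0 = 61)
(y + 12447)*(111688 + (224183 - 1*(-21845))) = (61 + 12447)*(111688 + (224183 - 1*(-21845))) = 12508*(111688 + (224183 + 21845)) = 12508*(111688 + 246028) = 12508*357716 = 4474311728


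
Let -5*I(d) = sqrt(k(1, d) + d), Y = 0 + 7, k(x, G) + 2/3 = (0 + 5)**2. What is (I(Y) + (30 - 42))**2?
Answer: (180 + sqrt(282))**2/225 ≈ 172.12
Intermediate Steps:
k(x, G) = 73/3 (k(x, G) = -2/3 + (0 + 5)**2 = -2/3 + 5**2 = -2/3 + 25 = 73/3)
Y = 7
I(d) = -sqrt(73/3 + d)/5
(I(Y) + (30 - 42))**2 = (-sqrt(219 + 9*7)/15 + (30 - 42))**2 = (-sqrt(219 + 63)/15 - 12)**2 = (-sqrt(282)/15 - 12)**2 = (-12 - sqrt(282)/15)**2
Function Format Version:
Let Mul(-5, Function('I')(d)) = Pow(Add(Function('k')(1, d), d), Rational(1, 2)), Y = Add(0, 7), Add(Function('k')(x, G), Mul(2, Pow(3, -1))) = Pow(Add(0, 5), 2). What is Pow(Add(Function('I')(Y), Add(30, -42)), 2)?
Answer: Mul(Rational(1, 225), Pow(Add(180, Pow(282, Rational(1, 2))), 2)) ≈ 172.12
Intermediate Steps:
Function('k')(x, G) = Rational(73, 3) (Function('k')(x, G) = Add(Rational(-2, 3), Pow(Add(0, 5), 2)) = Add(Rational(-2, 3), Pow(5, 2)) = Add(Rational(-2, 3), 25) = Rational(73, 3))
Y = 7
Function('I')(d) = Mul(Rational(-1, 5), Pow(Add(Rational(73, 3), d), Rational(1, 2)))
Pow(Add(Function('I')(Y), Add(30, -42)), 2) = Pow(Add(Mul(Rational(-1, 15), Pow(Add(219, Mul(9, 7)), Rational(1, 2))), Add(30, -42)), 2) = Pow(Add(Mul(Rational(-1, 15), Pow(Add(219, 63), Rational(1, 2))), -12), 2) = Pow(Add(Mul(Rational(-1, 15), Pow(282, Rational(1, 2))), -12), 2) = Pow(Add(-12, Mul(Rational(-1, 15), Pow(282, Rational(1, 2)))), 2)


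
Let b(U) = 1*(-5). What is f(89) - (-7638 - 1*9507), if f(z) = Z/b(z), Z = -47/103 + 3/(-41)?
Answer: 362018911/21115 ≈ 17145.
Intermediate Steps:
Z = -2236/4223 (Z = -47*1/103 + 3*(-1/41) = -47/103 - 3/41 = -2236/4223 ≈ -0.52948)
b(U) = -5
f(z) = 2236/21115 (f(z) = -2236/4223/(-5) = -2236/4223*(-⅕) = 2236/21115)
f(89) - (-7638 - 1*9507) = 2236/21115 - (-7638 - 1*9507) = 2236/21115 - (-7638 - 9507) = 2236/21115 - 1*(-17145) = 2236/21115 + 17145 = 362018911/21115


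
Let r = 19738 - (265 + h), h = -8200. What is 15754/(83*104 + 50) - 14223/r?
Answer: 156238178/120128493 ≈ 1.3006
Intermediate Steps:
r = 27673 (r = 19738 - (265 - 8200) = 19738 - 1*(-7935) = 19738 + 7935 = 27673)
15754/(83*104 + 50) - 14223/r = 15754/(83*104 + 50) - 14223/27673 = 15754/(8632 + 50) - 14223*1/27673 = 15754/8682 - 14223/27673 = 15754*(1/8682) - 14223/27673 = 7877/4341 - 14223/27673 = 156238178/120128493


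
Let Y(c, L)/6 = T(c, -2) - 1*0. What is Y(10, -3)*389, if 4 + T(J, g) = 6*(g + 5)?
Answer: 32676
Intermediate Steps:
T(J, g) = 26 + 6*g (T(J, g) = -4 + 6*(g + 5) = -4 + 6*(5 + g) = -4 + (30 + 6*g) = 26 + 6*g)
Y(c, L) = 84 (Y(c, L) = 6*((26 + 6*(-2)) - 1*0) = 6*((26 - 12) + 0) = 6*(14 + 0) = 6*14 = 84)
Y(10, -3)*389 = 84*389 = 32676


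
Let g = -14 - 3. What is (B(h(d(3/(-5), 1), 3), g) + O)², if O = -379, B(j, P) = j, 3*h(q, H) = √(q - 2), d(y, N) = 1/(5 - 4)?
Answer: (1137 - I)²/9 ≈ 1.4364e+5 - 252.67*I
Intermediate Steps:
d(y, N) = 1 (d(y, N) = 1/1 = 1)
h(q, H) = √(-2 + q)/3 (h(q, H) = √(q - 2)/3 = √(-2 + q)/3)
g = -17
(B(h(d(3/(-5), 1), 3), g) + O)² = (√(-2 + 1)/3 - 379)² = (√(-1)/3 - 379)² = (I/3 - 379)² = (-379 + I/3)²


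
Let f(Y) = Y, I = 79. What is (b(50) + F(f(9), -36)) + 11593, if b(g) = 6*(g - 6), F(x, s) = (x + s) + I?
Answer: 11909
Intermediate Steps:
F(x, s) = 79 + s + x (F(x, s) = (x + s) + 79 = (s + x) + 79 = 79 + s + x)
b(g) = -36 + 6*g (b(g) = 6*(-6 + g) = -36 + 6*g)
(b(50) + F(f(9), -36)) + 11593 = ((-36 + 6*50) + (79 - 36 + 9)) + 11593 = ((-36 + 300) + 52) + 11593 = (264 + 52) + 11593 = 316 + 11593 = 11909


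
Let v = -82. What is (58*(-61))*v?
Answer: 290116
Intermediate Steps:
(58*(-61))*v = (58*(-61))*(-82) = -3538*(-82) = 290116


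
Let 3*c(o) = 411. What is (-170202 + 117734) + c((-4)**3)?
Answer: -52331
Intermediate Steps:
c(o) = 137 (c(o) = (1/3)*411 = 137)
(-170202 + 117734) + c((-4)**3) = (-170202 + 117734) + 137 = -52468 + 137 = -52331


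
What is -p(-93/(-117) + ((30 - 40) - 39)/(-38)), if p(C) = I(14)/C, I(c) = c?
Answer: -20748/3089 ≈ -6.7167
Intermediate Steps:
p(C) = 14/C
-p(-93/(-117) + ((30 - 40) - 39)/(-38)) = -14/(-93/(-117) + ((30 - 40) - 39)/(-38)) = -14/(-93*(-1/117) + (-10 - 39)*(-1/38)) = -14/(31/39 - 49*(-1/38)) = -14/(31/39 + 49/38) = -14/3089/1482 = -14*1482/3089 = -1*20748/3089 = -20748/3089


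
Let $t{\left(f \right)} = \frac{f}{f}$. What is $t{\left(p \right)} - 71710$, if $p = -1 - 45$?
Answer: $-71709$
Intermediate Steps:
$p = -46$ ($p = -1 - 45 = -46$)
$t{\left(f \right)} = 1$
$t{\left(p \right)} - 71710 = 1 - 71710 = -71709$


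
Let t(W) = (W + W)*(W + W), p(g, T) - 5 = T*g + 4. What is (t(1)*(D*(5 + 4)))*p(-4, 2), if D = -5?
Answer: -180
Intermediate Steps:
p(g, T) = 9 + T*g (p(g, T) = 5 + (T*g + 4) = 5 + (4 + T*g) = 9 + T*g)
t(W) = 4*W² (t(W) = (2*W)*(2*W) = 4*W²)
(t(1)*(D*(5 + 4)))*p(-4, 2) = ((4*1²)*(-5*(5 + 4)))*(9 + 2*(-4)) = ((4*1)*(-5*9))*(9 - 8) = (4*(-45))*1 = -180*1 = -180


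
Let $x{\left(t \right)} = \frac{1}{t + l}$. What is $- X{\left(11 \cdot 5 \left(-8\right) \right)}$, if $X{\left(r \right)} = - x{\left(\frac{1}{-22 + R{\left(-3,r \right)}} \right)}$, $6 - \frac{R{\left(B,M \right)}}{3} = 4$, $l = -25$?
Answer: $- \frac{16}{401} \approx -0.0399$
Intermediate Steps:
$R{\left(B,M \right)} = 6$ ($R{\left(B,M \right)} = 18 - 12 = 6$)
$x{\left(t \right)} = \frac{1}{-25 + t}$ ($x{\left(t \right)} = \frac{1}{t - 25} = \frac{1}{-25 + t}$)
$X{\left(r \right)} = \frac{16}{401}$ ($X{\left(r \right)} = - \frac{1}{-25 + \frac{1}{-22 + 6}} = - \frac{1}{-25 + \frac{1}{-16}} = - \frac{1}{-25 - \frac{1}{16}} = - \frac{1}{- \frac{401}{16}} = \left(-1\right) \left(- \frac{16}{401}\right) = \frac{16}{401}$)
$- X{\left(11 \cdot 5 \left(-8\right) \right)} = \left(-1\right) \frac{16}{401} = - \frac{16}{401}$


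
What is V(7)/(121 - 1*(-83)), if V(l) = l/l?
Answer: 1/204 ≈ 0.0049020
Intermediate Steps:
V(l) = 1
V(7)/(121 - 1*(-83)) = 1/(121 - 1*(-83)) = 1/(121 + 83) = 1/204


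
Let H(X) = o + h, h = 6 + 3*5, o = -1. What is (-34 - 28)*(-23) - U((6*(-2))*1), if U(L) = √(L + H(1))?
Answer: 1426 - 2*√2 ≈ 1423.2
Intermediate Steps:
h = 21 (h = 6 + 15 = 21)
H(X) = 20 (H(X) = -1 + 21 = 20)
U(L) = √(20 + L) (U(L) = √(L + 20) = √(20 + L))
(-34 - 28)*(-23) - U((6*(-2))*1) = (-34 - 28)*(-23) - √(20 + (6*(-2))*1) = -62*(-23) - √(20 - 12*1) = 1426 - √(20 - 12) = 1426 - √8 = 1426 - 2*√2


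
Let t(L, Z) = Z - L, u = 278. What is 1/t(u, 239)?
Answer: -1/39 ≈ -0.025641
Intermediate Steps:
1/t(u, 239) = 1/(239 - 1*278) = 1/(239 - 278) = 1/(-39) = -1/39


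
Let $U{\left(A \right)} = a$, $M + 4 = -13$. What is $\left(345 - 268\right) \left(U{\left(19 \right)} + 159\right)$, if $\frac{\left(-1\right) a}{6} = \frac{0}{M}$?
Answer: $12243$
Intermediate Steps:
$M = -17$ ($M = -4 - 13 = -17$)
$a = 0$ ($a = - 6 \frac{0}{-17} = - 6 \cdot 0 \left(- \frac{1}{17}\right) = \left(-6\right) 0 = 0$)
$U{\left(A \right)} = 0$
$\left(345 - 268\right) \left(U{\left(19 \right)} + 159\right) = \left(345 - 268\right) \left(0 + 159\right) = 77 \cdot 159 = 12243$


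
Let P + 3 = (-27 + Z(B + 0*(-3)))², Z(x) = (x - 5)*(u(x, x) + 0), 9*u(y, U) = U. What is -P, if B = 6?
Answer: -6214/9 ≈ -690.44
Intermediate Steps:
u(y, U) = U/9
Z(x) = x*(-5 + x)/9 (Z(x) = (x - 5)*(x/9 + 0) = (-5 + x)*(x/9) = x*(-5 + x)/9)
P = 6214/9 (P = -3 + (-27 + (6 + 0*(-3))*(-5 + (6 + 0*(-3)))/9)² = -3 + (-27 + (6 + 0)*(-5 + (6 + 0))/9)² = -3 + (-27 + (⅑)*6*(-5 + 6))² = -3 + (-27 + (⅑)*6*1)² = -3 + (-27 + ⅔)² = -3 + (-79/3)² = -3 + 6241/9 = 6214/9 ≈ 690.44)
-P = -1*6214/9 = -6214/9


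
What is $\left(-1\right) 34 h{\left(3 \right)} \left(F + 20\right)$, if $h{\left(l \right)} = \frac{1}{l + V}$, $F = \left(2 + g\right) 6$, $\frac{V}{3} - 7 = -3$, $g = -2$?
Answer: $- \frac{136}{3} \approx -45.333$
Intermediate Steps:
$V = 12$ ($V = 21 + 3 \left(-3\right) = 21 - 9 = 12$)
$F = 0$ ($F = \left(2 - 2\right) 6 = 0 \cdot 6 = 0$)
$h{\left(l \right)} = \frac{1}{12 + l}$ ($h{\left(l \right)} = \frac{1}{l + 12} = \frac{1}{12 + l}$)
$\left(-1\right) 34 h{\left(3 \right)} \left(F + 20\right) = \frac{\left(-1\right) 34}{12 + 3} \left(0 + 20\right) = - \frac{34}{15} \cdot 20 = \left(-34\right) \frac{1}{15} \cdot 20 = \left(- \frac{34}{15}\right) 20 = - \frac{136}{3}$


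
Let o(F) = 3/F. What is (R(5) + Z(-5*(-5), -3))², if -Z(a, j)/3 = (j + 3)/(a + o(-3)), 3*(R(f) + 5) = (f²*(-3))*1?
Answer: 900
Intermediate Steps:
R(f) = -5 - f² (R(f) = -5 + ((f²*(-3))*1)/3 = -5 + (-3*f²*1)/3 = -5 + (-3*f²)/3 = -5 - f²)
Z(a, j) = -3*(3 + j)/(-1 + a) (Z(a, j) = -3*(j + 3)/(a + 3/(-3)) = -3*(3 + j)/(a + 3*(-⅓)) = -3*(3 + j)/(a - 1) = -3*(3 + j)/(-1 + a))
(R(5) + Z(-5*(-5), -3))² = ((-5 - 1*5²) + 3*(-3 - 1*(-3))/(-1 - 5*(-5)))² = ((-5 - 1*25) + 3*(-3 + 3)/(-1 + 25))² = ((-5 - 25) + 3*0/24)² = (-30 + 3*(1/24)*0)² = (-30 + 0)² = (-30)² = 900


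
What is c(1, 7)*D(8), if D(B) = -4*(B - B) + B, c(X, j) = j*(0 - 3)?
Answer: -168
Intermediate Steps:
c(X, j) = -3*j (c(X, j) = j*(-3) = -3*j)
D(B) = B (D(B) = -4*0 + B = 0 + B = B)
c(1, 7)*D(8) = -3*7*8 = -21*8 = -168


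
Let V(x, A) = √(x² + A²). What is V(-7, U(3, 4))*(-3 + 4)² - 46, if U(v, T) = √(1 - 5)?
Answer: -46 + 3*√5 ≈ -39.292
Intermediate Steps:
U(v, T) = 2*I (U(v, T) = √(-4) = 2*I)
V(x, A) = √(A² + x²)
V(-7, U(3, 4))*(-3 + 4)² - 46 = √((2*I)² + (-7)²)*(-3 + 4)² - 46 = √(-4 + 49)*1² - 46 = √45*1 - 46 = (3*√5)*1 - 46 = 3*√5 - 46 = -46 + 3*√5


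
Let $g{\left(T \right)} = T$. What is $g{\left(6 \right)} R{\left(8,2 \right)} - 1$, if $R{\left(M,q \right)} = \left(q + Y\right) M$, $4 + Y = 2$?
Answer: $-1$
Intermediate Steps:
$Y = -2$ ($Y = -4 + 2 = -2$)
$R{\left(M,q \right)} = M \left(-2 + q\right)$ ($R{\left(M,q \right)} = \left(q - 2\right) M = \left(-2 + q\right) M = M \left(-2 + q\right)$)
$g{\left(6 \right)} R{\left(8,2 \right)} - 1 = 6 \cdot 8 \left(-2 + 2\right) - 1 = 6 \cdot 8 \cdot 0 - 1 = 6 \cdot 0 - 1 = 0 - 1 = -1$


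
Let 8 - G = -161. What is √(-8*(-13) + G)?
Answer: √273 ≈ 16.523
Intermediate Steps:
G = 169 (G = 8 - 1*(-161) = 8 + 161 = 169)
√(-8*(-13) + G) = √(-8*(-13) + 169) = √(104 + 169) = √273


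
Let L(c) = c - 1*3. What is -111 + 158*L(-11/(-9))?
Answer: -3527/9 ≈ -391.89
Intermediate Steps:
L(c) = -3 + c (L(c) = c - 3 = -3 + c)
-111 + 158*L(-11/(-9)) = -111 + 158*(-3 - 11/(-9)) = -111 + 158*(-3 - 11*(-⅑)) = -111 + 158*(-3 + 11/9) = -111 + 158*(-16/9) = -111 - 2528/9 = -3527/9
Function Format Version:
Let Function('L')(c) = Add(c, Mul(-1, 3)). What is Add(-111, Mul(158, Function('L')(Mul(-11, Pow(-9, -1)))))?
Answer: Rational(-3527, 9) ≈ -391.89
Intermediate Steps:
Function('L')(c) = Add(-3, c) (Function('L')(c) = Add(c, -3) = Add(-3, c))
Add(-111, Mul(158, Function('L')(Mul(-11, Pow(-9, -1))))) = Add(-111, Mul(158, Add(-3, Mul(-11, Pow(-9, -1))))) = Add(-111, Mul(158, Add(-3, Mul(-11, Rational(-1, 9))))) = Add(-111, Mul(158, Add(-3, Rational(11, 9)))) = Add(-111, Mul(158, Rational(-16, 9))) = Add(-111, Rational(-2528, 9)) = Rational(-3527, 9)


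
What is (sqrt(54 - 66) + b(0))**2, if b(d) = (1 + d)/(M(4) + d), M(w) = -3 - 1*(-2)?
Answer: (-1 + 2*I*sqrt(3))**2 ≈ -11.0 - 6.9282*I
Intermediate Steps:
M(w) = -1 (M(w) = -3 + 2 = -1)
b(d) = (1 + d)/(-1 + d)
(sqrt(54 - 66) + b(0))**2 = (sqrt(54 - 66) + (1 + 0)/(-1 + 0))**2 = (sqrt(-12) + 1/(-1))**2 = (2*I*sqrt(3) - 1*1)**2 = (2*I*sqrt(3) - 1)**2 = (-1 + 2*I*sqrt(3))**2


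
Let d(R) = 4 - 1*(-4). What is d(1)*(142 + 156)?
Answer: 2384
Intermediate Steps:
d(R) = 8 (d(R) = 4 + 4 = 8)
d(1)*(142 + 156) = 8*(142 + 156) = 8*298 = 2384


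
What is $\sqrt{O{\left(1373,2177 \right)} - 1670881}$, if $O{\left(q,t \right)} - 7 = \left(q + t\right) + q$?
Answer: $7 i \sqrt{33999} \approx 1290.7 i$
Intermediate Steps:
$O{\left(q,t \right)} = 7 + t + 2 q$ ($O{\left(q,t \right)} = 7 + \left(\left(q + t\right) + q\right) = 7 + \left(t + 2 q\right) = 7 + t + 2 q$)
$\sqrt{O{\left(1373,2177 \right)} - 1670881} = \sqrt{\left(7 + 2177 + 2 \cdot 1373\right) - 1670881} = \sqrt{\left(7 + 2177 + 2746\right) - 1670881} = \sqrt{4930 - 1670881} = \sqrt{-1665951} = 7 i \sqrt{33999}$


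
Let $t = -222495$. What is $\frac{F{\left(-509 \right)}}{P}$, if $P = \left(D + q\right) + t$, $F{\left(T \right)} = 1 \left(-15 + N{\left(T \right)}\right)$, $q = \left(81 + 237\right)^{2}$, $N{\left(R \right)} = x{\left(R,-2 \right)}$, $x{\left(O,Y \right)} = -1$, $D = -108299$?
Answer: $\frac{8}{114835} \approx 6.9665 \cdot 10^{-5}$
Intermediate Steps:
$N{\left(R \right)} = -1$
$q = 101124$ ($q = 318^{2} = 101124$)
$F{\left(T \right)} = -16$ ($F{\left(T \right)} = 1 \left(-15 - 1\right) = 1 \left(-16\right) = -16$)
$P = -229670$ ($P = \left(-108299 + 101124\right) - 222495 = -7175 - 222495 = -229670$)
$\frac{F{\left(-509 \right)}}{P} = - \frac{16}{-229670} = \left(-16\right) \left(- \frac{1}{229670}\right) = \frac{8}{114835}$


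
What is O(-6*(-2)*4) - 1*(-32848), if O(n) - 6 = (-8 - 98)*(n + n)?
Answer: 22678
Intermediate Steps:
O(n) = 6 - 212*n (O(n) = 6 + (-8 - 98)*(n + n) = 6 - 212*n)
O(-6*(-2)*4) - 1*(-32848) = (6 - 212*(-6*(-2))*4) - 1*(-32848) = (6 - 2544*4) + 32848 = (6 - 212*48) + 32848 = (6 - 10176) + 32848 = -10170 + 32848 = 22678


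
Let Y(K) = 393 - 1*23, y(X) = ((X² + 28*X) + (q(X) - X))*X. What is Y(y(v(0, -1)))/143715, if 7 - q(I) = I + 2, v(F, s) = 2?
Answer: 74/28743 ≈ 0.0025745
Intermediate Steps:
q(I) = 5 - I (q(I) = 7 - (I + 2) = 7 - (2 + I) = 7 + (-2 - I) = 5 - I)
y(X) = X*(5 + X² + 26*X) (y(X) = ((X² + 28*X) + ((5 - X) - X))*X = ((X² + 28*X) + (5 - 2*X))*X = (5 + X² + 26*X)*X = X*(5 + X² + 26*X))
Y(K) = 370 (Y(K) = 393 - 23 = 370)
Y(y(v(0, -1)))/143715 = 370/143715 = 370*(1/143715) = 74/28743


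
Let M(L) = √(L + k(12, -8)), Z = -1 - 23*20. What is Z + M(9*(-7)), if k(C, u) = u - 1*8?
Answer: -461 + I*√79 ≈ -461.0 + 8.8882*I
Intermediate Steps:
k(C, u) = -8 + u (k(C, u) = u - 8 = -8 + u)
Z = -461 (Z = -1 - 460 = -461)
M(L) = √(-16 + L) (M(L) = √(L + (-8 - 8)) = √(L - 16) = √(-16 + L))
Z + M(9*(-7)) = -461 + √(-16 + 9*(-7)) = -461 + √(-16 - 63) = -461 + √(-79) = -461 + I*√79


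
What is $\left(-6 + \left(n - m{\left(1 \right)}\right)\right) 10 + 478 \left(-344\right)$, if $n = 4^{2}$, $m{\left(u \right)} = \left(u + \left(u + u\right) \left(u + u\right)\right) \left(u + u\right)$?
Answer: $-164432$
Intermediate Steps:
$m{\left(u \right)} = 2 u \left(u + 4 u^{2}\right)$ ($m{\left(u \right)} = \left(u + 2 u 2 u\right) 2 u = \left(u + 4 u^{2}\right) 2 u = 2 u \left(u + 4 u^{2}\right)$)
$n = 16$
$\left(-6 + \left(n - m{\left(1 \right)}\right)\right) 10 + 478 \left(-344\right) = \left(-6 + \left(16 - 1^{2} \left(2 + 8 \cdot 1\right)\right)\right) 10 + 478 \left(-344\right) = \left(-6 + \left(16 - 1 \left(2 + 8\right)\right)\right) 10 - 164432 = \left(-6 + \left(16 - 1 \cdot 10\right)\right) 10 - 164432 = \left(-6 + \left(16 - 10\right)\right) 10 - 164432 = \left(-6 + 6\right) 10 - 164432 = 0 \cdot 10 - 164432 = 0 - 164432 = -164432$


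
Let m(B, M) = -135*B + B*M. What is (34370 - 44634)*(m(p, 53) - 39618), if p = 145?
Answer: 528678112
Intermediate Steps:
(34370 - 44634)*(m(p, 53) - 39618) = (34370 - 44634)*(145*(-135 + 53) - 39618) = -10264*(145*(-82) - 39618) = -10264*(-11890 - 39618) = -10264*(-51508) = 528678112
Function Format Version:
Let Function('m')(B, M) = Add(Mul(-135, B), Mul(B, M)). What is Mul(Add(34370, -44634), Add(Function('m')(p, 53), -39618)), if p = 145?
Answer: 528678112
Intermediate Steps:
Mul(Add(34370, -44634), Add(Function('m')(p, 53), -39618)) = Mul(Add(34370, -44634), Add(Mul(145, Add(-135, 53)), -39618)) = Mul(-10264, Add(Mul(145, -82), -39618)) = Mul(-10264, Add(-11890, -39618)) = Mul(-10264, -51508) = 528678112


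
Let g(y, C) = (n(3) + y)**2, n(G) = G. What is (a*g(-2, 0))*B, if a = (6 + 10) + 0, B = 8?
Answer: 128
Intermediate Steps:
a = 16 (a = 16 + 0 = 16)
g(y, C) = (3 + y)**2
(a*g(-2, 0))*B = (16*(3 - 2)**2)*8 = (16*1**2)*8 = (16*1)*8 = 16*8 = 128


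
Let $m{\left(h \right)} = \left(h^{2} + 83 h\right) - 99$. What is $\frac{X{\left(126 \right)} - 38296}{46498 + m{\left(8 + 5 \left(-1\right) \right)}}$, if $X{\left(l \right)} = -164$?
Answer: $- \frac{38460}{46657} \approx -0.82431$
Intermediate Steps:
$m{\left(h \right)} = -99 + h^{2} + 83 h$
$\frac{X{\left(126 \right)} - 38296}{46498 + m{\left(8 + 5 \left(-1\right) \right)}} = \frac{-164 - 38296}{46498 + \left(-99 + \left(8 + 5 \left(-1\right)\right)^{2} + 83 \left(8 + 5 \left(-1\right)\right)\right)} = - \frac{38460}{46498 + \left(-99 + \left(8 - 5\right)^{2} + 83 \left(8 - 5\right)\right)} = - \frac{38460}{46498 + \left(-99 + 3^{2} + 83 \cdot 3\right)} = - \frac{38460}{46498 + \left(-99 + 9 + 249\right)} = - \frac{38460}{46498 + 159} = - \frac{38460}{46657}$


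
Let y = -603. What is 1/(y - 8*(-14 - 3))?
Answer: -1/467 ≈ -0.0021413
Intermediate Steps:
1/(y - 8*(-14 - 3)) = 1/(-603 - 8*(-14 - 3)) = 1/(-603 - 8*(-17)) = 1/(-603 + 136) = 1/(-467) = -1/467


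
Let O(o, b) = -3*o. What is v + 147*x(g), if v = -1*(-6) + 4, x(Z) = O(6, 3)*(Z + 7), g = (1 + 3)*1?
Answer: -29096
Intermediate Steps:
g = 4 (g = 4*1 = 4)
x(Z) = -126 - 18*Z (x(Z) = (-3*6)*(Z + 7) = -18*(7 + Z) = -126 - 18*Z)
v = 10 (v = 6 + 4 = 10)
v + 147*x(g) = 10 + 147*(-126 - 18*4) = 10 + 147*(-126 - 72) = 10 + 147*(-198) = 10 - 29106 = -29096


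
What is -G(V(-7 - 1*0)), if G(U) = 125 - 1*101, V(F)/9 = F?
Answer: -24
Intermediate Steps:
V(F) = 9*F
G(U) = 24 (G(U) = 125 - 101 = 24)
-G(V(-7 - 1*0)) = -1*24 = -24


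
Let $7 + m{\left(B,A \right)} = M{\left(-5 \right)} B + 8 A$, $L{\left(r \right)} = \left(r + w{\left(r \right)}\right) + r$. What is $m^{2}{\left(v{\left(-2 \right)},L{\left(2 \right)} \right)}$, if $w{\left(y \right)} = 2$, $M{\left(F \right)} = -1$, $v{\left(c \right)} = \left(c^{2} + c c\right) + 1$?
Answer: $1024$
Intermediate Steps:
$v{\left(c \right)} = 1 + 2 c^{2}$ ($v{\left(c \right)} = \left(c^{2} + c^{2}\right) + 1 = 2 c^{2} + 1 = 1 + 2 c^{2}$)
$L{\left(r \right)} = 2 + 2 r$ ($L{\left(r \right)} = \left(r + 2\right) + r = \left(2 + r\right) + r = 2 + 2 r$)
$m{\left(B,A \right)} = -7 - B + 8 A$ ($m{\left(B,A \right)} = -7 + \left(- B + 8 A\right) = -7 - B + 8 A$)
$m^{2}{\left(v{\left(-2 \right)},L{\left(2 \right)} \right)} = \left(-7 - \left(1 + 2 \left(-2\right)^{2}\right) + 8 \left(2 + 2 \cdot 2\right)\right)^{2} = \left(-7 - \left(1 + 2 \cdot 4\right) + 8 \left(2 + 4\right)\right)^{2} = \left(-7 - \left(1 + 8\right) + 8 \cdot 6\right)^{2} = \left(-7 - 9 + 48\right)^{2} = 32^{2} = 1024$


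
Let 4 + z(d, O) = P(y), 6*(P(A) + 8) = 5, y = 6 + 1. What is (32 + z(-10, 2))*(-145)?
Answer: -18125/6 ≈ -3020.8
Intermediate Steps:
y = 7
P(A) = -43/6 (P(A) = -8 + (1/6)*5 = -8 + 5/6 = -43/6)
z(d, O) = -67/6 (z(d, O) = -4 - 43/6 = -67/6)
(32 + z(-10, 2))*(-145) = (32 - 67/6)*(-145) = (125/6)*(-145) = -18125/6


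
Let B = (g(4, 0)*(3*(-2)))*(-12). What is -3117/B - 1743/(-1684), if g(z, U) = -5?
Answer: 489709/50520 ≈ 9.6934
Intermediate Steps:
B = -360 (B = -15*(-2)*(-12) = -5*(-6)*(-12) = 30*(-12) = -360)
-3117/B - 1743/(-1684) = -3117/(-360) - 1743/(-1684) = -3117*(-1/360) - 1743*(-1/1684) = 1039/120 + 1743/1684 = 489709/50520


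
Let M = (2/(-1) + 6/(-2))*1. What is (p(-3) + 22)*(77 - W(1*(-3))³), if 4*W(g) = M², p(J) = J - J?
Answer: -117667/32 ≈ -3677.1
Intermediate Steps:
M = -5 (M = (2*(-1) + 6*(-½))*1 = (-2 - 3)*1 = -5*1 = -5)
p(J) = 0
W(g) = 25/4 (W(g) = (¼)*(-5)² = (¼)*25 = 25/4)
(p(-3) + 22)*(77 - W(1*(-3))³) = (0 + 22)*(77 - (25/4)³) = 22*(77 - 1*15625/64) = 22*(77 - 15625/64) = 22*(-10697/64) = -117667/32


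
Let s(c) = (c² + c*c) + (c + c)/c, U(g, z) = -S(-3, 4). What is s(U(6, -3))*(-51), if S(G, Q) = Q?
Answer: -1734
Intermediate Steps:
U(g, z) = -4 (U(g, z) = -1*4 = -4)
s(c) = 2 + 2*c² (s(c) = (c² + c²) + (2*c)/c = 2*c² + 2 = 2 + 2*c²)
s(U(6, -3))*(-51) = (2 + 2*(-4)²)*(-51) = (2 + 2*16)*(-51) = (2 + 32)*(-51) = 34*(-51) = -1734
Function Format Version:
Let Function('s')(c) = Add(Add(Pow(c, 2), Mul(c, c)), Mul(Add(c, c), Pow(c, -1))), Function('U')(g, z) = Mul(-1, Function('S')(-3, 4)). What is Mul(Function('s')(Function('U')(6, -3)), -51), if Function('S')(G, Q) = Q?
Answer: -1734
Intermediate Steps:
Function('U')(g, z) = -4 (Function('U')(g, z) = Mul(-1, 4) = -4)
Function('s')(c) = Add(2, Mul(2, Pow(c, 2))) (Function('s')(c) = Add(Add(Pow(c, 2), Pow(c, 2)), Mul(Mul(2, c), Pow(c, -1))) = Add(Mul(2, Pow(c, 2)), 2) = Add(2, Mul(2, Pow(c, 2))))
Mul(Function('s')(Function('U')(6, -3)), -51) = Mul(Add(2, Mul(2, Pow(-4, 2))), -51) = Mul(Add(2, Mul(2, 16)), -51) = Mul(Add(2, 32), -51) = Mul(34, -51) = -1734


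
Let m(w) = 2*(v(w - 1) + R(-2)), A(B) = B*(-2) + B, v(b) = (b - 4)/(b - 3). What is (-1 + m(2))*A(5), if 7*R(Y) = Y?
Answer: -50/7 ≈ -7.1429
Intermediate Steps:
R(Y) = Y/7
v(b) = (-4 + b)/(-3 + b)
A(B) = -B (A(B) = -2*B + B = -B)
m(w) = -4/7 + 2*(-5 + w)/(-4 + w) (m(w) = 2*((-4 + (w - 1))/(-3 + (w - 1)) + (⅐)*(-2)) = 2*((-4 + (-1 + w))/(-3 + (-1 + w)) - 2/7) = 2*((-5 + w)/(-4 + w) - 2/7) = 2*(-2/7 + (-5 + w)/(-4 + w)) = -4/7 + 2*(-5 + w)/(-4 + w))
(-1 + m(2))*A(5) = (-1 + 2*(-27 + 5*2)/(7*(-4 + 2)))*(-1*5) = (-1 + (2/7)*(-27 + 10)/(-2))*(-5) = (-1 + (2/7)*(-½)*(-17))*(-5) = (-1 + 17/7)*(-5) = (10/7)*(-5) = -50/7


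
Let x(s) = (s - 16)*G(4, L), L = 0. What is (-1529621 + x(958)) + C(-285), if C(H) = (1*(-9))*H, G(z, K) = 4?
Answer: -1523288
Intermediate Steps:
x(s) = -64 + 4*s (x(s) = (s - 16)*4 = (-16 + s)*4 = -64 + 4*s)
C(H) = -9*H
(-1529621 + x(958)) + C(-285) = (-1529621 + (-64 + 4*958)) - 9*(-285) = (-1529621 + (-64 + 3832)) + 2565 = (-1529621 + 3768) + 2565 = -1525853 + 2565 = -1523288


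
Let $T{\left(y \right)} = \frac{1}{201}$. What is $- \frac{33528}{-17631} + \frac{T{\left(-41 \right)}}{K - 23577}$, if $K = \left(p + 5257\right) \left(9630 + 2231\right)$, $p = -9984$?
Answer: $\frac{42000135645049}{22086148639716} \approx 1.9016$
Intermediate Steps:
$K = -56066947$ ($K = \left(-9984 + 5257\right) \left(9630 + 2231\right) = \left(-4727\right) 11861 = -56066947$)
$T{\left(y \right)} = \frac{1}{201}$
$- \frac{33528}{-17631} + \frac{T{\left(-41 \right)}}{K - 23577} = - \frac{33528}{-17631} + \frac{1}{201 \left(-56066947 - 23577\right)} = \left(-33528\right) \left(- \frac{1}{17631}\right) + \frac{1}{201 \left(-56066947 - 23577\right)} = \frac{11176}{5877} + \frac{1}{201 \left(-56090524\right)} = \frac{11176}{5877} + \frac{1}{201} \left(- \frac{1}{56090524}\right) = \frac{11176}{5877} - \frac{1}{11274195324} = \frac{42000135645049}{22086148639716}$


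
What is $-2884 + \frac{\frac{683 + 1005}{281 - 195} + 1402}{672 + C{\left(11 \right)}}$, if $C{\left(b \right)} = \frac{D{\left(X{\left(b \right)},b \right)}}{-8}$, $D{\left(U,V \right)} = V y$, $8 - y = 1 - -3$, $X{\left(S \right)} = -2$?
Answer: $- \frac{165185736}{57319} \approx -2881.9$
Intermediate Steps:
$y = 4$ ($y = 8 - \left(1 - -3\right) = 8 - \left(1 + 3\right) = 8 - 4 = 4$)
$D{\left(U,V \right)} = 4 V$ ($D{\left(U,V \right)} = V 4 = 4 V$)
$C{\left(b \right)} = - \frac{b}{2}$ ($C{\left(b \right)} = \frac{4 b}{-8} = 4 b \left(- \frac{1}{8}\right) = - \frac{b}{2}$)
$-2884 + \frac{\frac{683 + 1005}{281 - 195} + 1402}{672 + C{\left(11 \right)}} = -2884 + \frac{\frac{683 + 1005}{281 - 195} + 1402}{672 - \frac{11}{2}} = -2884 + \frac{\frac{1688}{86} + 1402}{672 - \frac{11}{2}} = -2884 + \frac{1688 \cdot \frac{1}{86} + 1402}{\frac{1333}{2}} = -2884 + \left(\frac{844}{43} + 1402\right) \frac{2}{1333} = -2884 + \frac{61130}{43} \cdot \frac{2}{1333} = -2884 + \frac{122260}{57319} = - \frac{165185736}{57319}$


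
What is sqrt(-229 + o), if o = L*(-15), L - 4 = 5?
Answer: 2*I*sqrt(91) ≈ 19.079*I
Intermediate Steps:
L = 9 (L = 4 + 5 = 9)
o = -135 (o = 9*(-15) = -135)
sqrt(-229 + o) = sqrt(-229 - 135) = sqrt(-364) = 2*I*sqrt(91)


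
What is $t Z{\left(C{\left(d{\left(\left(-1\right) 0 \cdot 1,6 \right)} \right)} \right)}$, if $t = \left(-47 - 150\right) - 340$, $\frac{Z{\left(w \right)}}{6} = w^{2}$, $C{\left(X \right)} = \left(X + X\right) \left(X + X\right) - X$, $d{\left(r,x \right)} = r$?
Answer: $0$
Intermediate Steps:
$C{\left(X \right)} = - X + 4 X^{2}$ ($C{\left(X \right)} = 2 X 2 X - X = 4 X^{2} - X = - X + 4 X^{2}$)
$Z{\left(w \right)} = 6 w^{2}$
$t = -537$ ($t = -197 - 340 = -537$)
$t Z{\left(C{\left(d{\left(\left(-1\right) 0 \cdot 1,6 \right)} \right)} \right)} = - 537 \cdot 6 \left(\left(-1\right) 0 \cdot 1 \left(-1 + 4 \left(-1\right) 0 \cdot 1\right)\right)^{2} = - 537 \cdot 6 \left(0 \cdot 1 \left(-1 + 4 \cdot 0 \cdot 1\right)\right)^{2} = - 537 \cdot 6 \left(0 \left(-1 + 4 \cdot 0\right)\right)^{2} = - 537 \cdot 6 \left(0 \left(-1 + 0\right)\right)^{2} = - 537 \cdot 6 \left(0 \left(-1\right)\right)^{2} = - 537 \cdot 6 \cdot 0^{2} = - 537 \cdot 6 \cdot 0 = \left(-537\right) 0 = 0$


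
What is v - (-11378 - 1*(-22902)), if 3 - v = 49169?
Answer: -60690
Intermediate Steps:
v = -49166 (v = 3 - 1*49169 = 3 - 49169 = -49166)
v - (-11378 - 1*(-22902)) = -49166 - (-11378 - 1*(-22902)) = -49166 - (-11378 + 22902) = -49166 - 1*11524 = -49166 - 11524 = -60690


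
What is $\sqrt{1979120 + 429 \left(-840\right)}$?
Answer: $2 \sqrt{404690} \approx 1272.3$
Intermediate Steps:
$\sqrt{1979120 + 429 \left(-840\right)} = \sqrt{1979120 - 360360} = \sqrt{1618760} = 2 \sqrt{404690}$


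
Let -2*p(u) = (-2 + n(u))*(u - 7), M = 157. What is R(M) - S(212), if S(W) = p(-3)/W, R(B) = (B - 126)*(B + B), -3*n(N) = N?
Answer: 2063613/212 ≈ 9734.0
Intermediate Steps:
n(N) = -N/3
p(u) = -(-7 + u)*(-2 - u/3)/2 (p(u) = -(-2 - u/3)*(u - 7)/2 = -(-2 - u/3)*(-7 + u)/2 = -(-7 + u)*(-2 - u/3)/2)
R(B) = 2*B*(-126 + B) (R(B) = (-126 + B)*(2*B) = 2*B*(-126 + B))
S(W) = -5/W (S(W) = (-7 - 1/6*(-3) + (1/6)*(-3)**2)/W = (-7 + 1/2 + (1/6)*9)/W = (-7 + 1/2 + 3/2)/W = -5/W)
R(M) - S(212) = 2*157*(-126 + 157) - (-5)/212 = 2*157*31 - (-5)/212 = 9734 - 1*(-5/212) = 9734 + 5/212 = 2063613/212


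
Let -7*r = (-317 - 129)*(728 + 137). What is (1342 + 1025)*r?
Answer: 913164930/7 ≈ 1.3045e+8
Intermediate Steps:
r = 385790/7 (r = -(-317 - 129)*(728 + 137)/7 = -(-446)*865/7 = -1/7*(-385790) = 385790/7 ≈ 55113.)
(1342 + 1025)*r = (1342 + 1025)*(385790/7) = 2367*(385790/7) = 913164930/7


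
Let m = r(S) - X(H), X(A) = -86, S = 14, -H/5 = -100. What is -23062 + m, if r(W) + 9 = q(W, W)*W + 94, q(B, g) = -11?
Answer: -23045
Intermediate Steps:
H = 500 (H = -5*(-100) = 500)
r(W) = 85 - 11*W (r(W) = -9 + (-11*W + 94) = -9 + (94 - 11*W) = 85 - 11*W)
m = 17 (m = (85 - 11*14) - 1*(-86) = (85 - 154) + 86 = -69 + 86 = 17)
-23062 + m = -23062 + 17 = -23045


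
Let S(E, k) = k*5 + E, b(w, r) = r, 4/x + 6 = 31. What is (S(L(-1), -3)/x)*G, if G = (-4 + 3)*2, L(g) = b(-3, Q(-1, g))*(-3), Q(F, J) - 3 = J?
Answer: 525/2 ≈ 262.50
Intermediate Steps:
Q(F, J) = 3 + J
x = 4/25 (x = 4/(-6 + 31) = 4/25 ≈ 0.16000)
L(g) = -9 - 3*g (L(g) = (3 + g)*(-3) = -9 - 3*g)
S(E, k) = E + 5*k (S(E, k) = 5*k + E = E + 5*k)
G = -2 (G = -1*2 = -2)
(S(L(-1), -3)/x)*G = (((-9 - 3*(-1)) + 5*(-3))/(4/25))*(-2) = (((-9 + 3) - 15)*(25/4))*(-2) = ((-6 - 15)*(25/4))*(-2) = -21*25/4*(-2) = -525/4*(-2) = 525/2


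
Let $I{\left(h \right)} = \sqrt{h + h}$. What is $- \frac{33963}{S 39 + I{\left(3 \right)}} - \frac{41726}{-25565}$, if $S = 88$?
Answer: $- \frac{414734626562}{50186728195} + \frac{11321 \sqrt{6}}{3926206} \approx -8.2568$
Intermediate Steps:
$I{\left(h \right)} = \sqrt{2} \sqrt{h}$ ($I{\left(h \right)} = \sqrt{2 h} = \sqrt{2} \sqrt{h}$)
$- \frac{33963}{S 39 + I{\left(3 \right)}} - \frac{41726}{-25565} = - \frac{33963}{88 \cdot 39 + \sqrt{2} \sqrt{3}} - \frac{41726}{-25565} = - \frac{33963}{3432 + \sqrt{6}} - - \frac{41726}{25565} = - \frac{33963}{3432 + \sqrt{6}} + \frac{41726}{25565} = \frac{41726}{25565} - \frac{33963}{3432 + \sqrt{6}}$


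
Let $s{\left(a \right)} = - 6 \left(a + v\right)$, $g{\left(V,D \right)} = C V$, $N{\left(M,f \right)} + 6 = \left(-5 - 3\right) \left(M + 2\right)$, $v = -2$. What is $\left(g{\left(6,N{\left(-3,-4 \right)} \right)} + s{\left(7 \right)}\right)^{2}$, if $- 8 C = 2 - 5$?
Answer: $\frac{12321}{16} \approx 770.06$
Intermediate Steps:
$C = \frac{3}{8}$ ($C = - \frac{2 - 5}{8} = \left(- \frac{1}{8}\right) \left(-3\right) = \frac{3}{8} \approx 0.375$)
$N{\left(M,f \right)} = -22 - 8 M$ ($N{\left(M,f \right)} = -6 + \left(-5 - 3\right) \left(M + 2\right) = -6 - 8 \left(2 + M\right) = -6 - \left(16 + 8 M\right) = -22 - 8 M$)
$g{\left(V,D \right)} = \frac{3 V}{8}$
$s{\left(a \right)} = 12 - 6 a$ ($s{\left(a \right)} = - 6 \left(a - 2\right) = - 6 \left(-2 + a\right) = 12 - 6 a$)
$\left(g{\left(6,N{\left(-3,-4 \right)} \right)} + s{\left(7 \right)}\right)^{2} = \left(\frac{3}{8} \cdot 6 + \left(12 - 42\right)\right)^{2} = \left(\frac{9}{4} + \left(12 - 42\right)\right)^{2} = \left(\frac{9}{4} - 30\right)^{2} = \left(- \frac{111}{4}\right)^{2} = \frac{12321}{16}$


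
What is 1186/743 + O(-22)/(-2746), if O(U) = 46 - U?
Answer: 1603116/1020139 ≈ 1.5715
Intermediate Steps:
1186/743 + O(-22)/(-2746) = 1186/743 + (46 - 1*(-22))/(-2746) = 1186*(1/743) + (46 + 22)*(-1/2746) = 1186/743 + 68*(-1/2746) = 1186/743 - 34/1373 = 1603116/1020139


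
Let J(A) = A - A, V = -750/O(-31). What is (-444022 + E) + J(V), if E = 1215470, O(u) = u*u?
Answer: 771448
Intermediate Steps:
O(u) = u**2
V = -750/961 (V = -750/((-31)**2) = -750/961 ≈ -0.78044)
J(A) = 0
(-444022 + E) + J(V) = (-444022 + 1215470) + 0 = 771448 + 0 = 771448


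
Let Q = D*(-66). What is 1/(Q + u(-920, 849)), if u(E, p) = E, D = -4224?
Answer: 1/277864 ≈ 3.5989e-6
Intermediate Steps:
Q = 278784 (Q = -4224*(-66) = 278784)
1/(Q + u(-920, 849)) = 1/(278784 - 920) = 1/277864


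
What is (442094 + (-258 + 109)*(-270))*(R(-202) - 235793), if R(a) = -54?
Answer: -113754668428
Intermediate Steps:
(442094 + (-258 + 109)*(-270))*(R(-202) - 235793) = (442094 + (-258 + 109)*(-270))*(-54 - 235793) = (442094 - 149*(-270))*(-235847) = (442094 + 40230)*(-235847) = 482324*(-235847) = -113754668428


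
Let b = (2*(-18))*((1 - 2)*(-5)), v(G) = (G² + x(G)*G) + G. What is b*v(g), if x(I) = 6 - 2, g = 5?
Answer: -9000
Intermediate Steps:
x(I) = 4
v(G) = G² + 5*G (v(G) = (G² + 4*G) + G = G² + 5*G)
b = -180 (b = -(-36)*(-5) = -36*5 = -180)
b*v(g) = -900*(5 + 5) = -900*10 = -180*50 = -9000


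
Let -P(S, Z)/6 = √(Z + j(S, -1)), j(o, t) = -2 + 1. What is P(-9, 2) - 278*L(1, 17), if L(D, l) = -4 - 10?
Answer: 3886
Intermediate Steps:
j(o, t) = -1
P(S, Z) = -6*√(-1 + Z) (P(S, Z) = -6*√(Z - 1) = -6*√(-1 + Z))
L(D, l) = -14
P(-9, 2) - 278*L(1, 17) = -6*√(-1 + 2) - 278*(-14) = -6*√1 + 3892 = -6*1 + 3892 = -6 + 3892 = 3886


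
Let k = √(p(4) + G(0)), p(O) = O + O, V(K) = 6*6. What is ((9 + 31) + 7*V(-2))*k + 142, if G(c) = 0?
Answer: 142 + 584*√2 ≈ 967.90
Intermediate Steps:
V(K) = 36
p(O) = 2*O
k = 2*√2 (k = √(2*4 + 0) = √(8 + 0) = √8 = 2*√2 ≈ 2.8284)
((9 + 31) + 7*V(-2))*k + 142 = ((9 + 31) + 7*36)*(2*√2) + 142 = (40 + 252)*(2*√2) + 142 = 292*(2*√2) + 142 = 584*√2 + 142 = 142 + 584*√2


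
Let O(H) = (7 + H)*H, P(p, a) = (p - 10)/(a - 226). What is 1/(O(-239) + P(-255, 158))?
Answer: 68/3770729 ≈ 1.8034e-5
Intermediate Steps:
P(p, a) = (-10 + p)/(-226 + a)
O(H) = H*(7 + H)
1/(O(-239) + P(-255, 158)) = 1/(-239*(7 - 239) + (-10 - 255)/(-226 + 158)) = 1/(-239*(-232) - 265/(-68)) = 1/(55448 - 1/68*(-265)) = 1/(55448 + 265/68) = 1/(3770729/68) = 68/3770729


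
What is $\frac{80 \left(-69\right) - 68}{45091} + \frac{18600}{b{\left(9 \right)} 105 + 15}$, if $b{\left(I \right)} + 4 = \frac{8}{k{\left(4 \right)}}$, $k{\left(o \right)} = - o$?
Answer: $- \frac{56141948}{1848731} \approx -30.368$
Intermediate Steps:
$b{\left(I \right)} = -6$ ($b{\left(I \right)} = -4 + \frac{8}{\left(-1\right) 4} = -4 + \frac{8}{-4} = -4 + 8 \left(- \frac{1}{4}\right) = -4 - 2 = -6$)
$\frac{80 \left(-69\right) - 68}{45091} + \frac{18600}{b{\left(9 \right)} 105 + 15} = \frac{80 \left(-69\right) - 68}{45091} + \frac{18600}{\left(-6\right) 105 + 15} = \left(-5520 - 68\right) \frac{1}{45091} + \frac{18600}{-630 + 15} = \left(-5588\right) \frac{1}{45091} + \frac{18600}{-615} = - \frac{5588}{45091} + 18600 \left(- \frac{1}{615}\right) = - \frac{5588}{45091} - \frac{1240}{41} = - \frac{56141948}{1848731}$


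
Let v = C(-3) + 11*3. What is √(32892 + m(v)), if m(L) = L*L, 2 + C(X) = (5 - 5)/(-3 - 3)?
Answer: √33853 ≈ 183.99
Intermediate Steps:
C(X) = -2 (C(X) = -2 + (5 - 5)/(-3 - 3) = -2 + 0/(-6) = -2 + 0*(-⅙) = -2 + 0 = -2)
v = 31 (v = -2 + 11*3 = -2 + 33 = 31)
m(L) = L²
√(32892 + m(v)) = √(32892 + 31²) = √(32892 + 961) = √33853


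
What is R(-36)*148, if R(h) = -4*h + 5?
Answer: 22052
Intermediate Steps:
R(h) = 5 - 4*h
R(-36)*148 = (5 - 4*(-36))*148 = (5 + 144)*148 = 149*148 = 22052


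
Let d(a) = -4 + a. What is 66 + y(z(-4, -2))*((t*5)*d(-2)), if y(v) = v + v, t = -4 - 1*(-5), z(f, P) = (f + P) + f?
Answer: 666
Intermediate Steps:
z(f, P) = P + 2*f (z(f, P) = (P + f) + f = P + 2*f)
t = 1 (t = -4 + 5 = 1)
y(v) = 2*v
66 + y(z(-4, -2))*((t*5)*d(-2)) = 66 + (2*(-2 + 2*(-4)))*((1*5)*(-4 - 2)) = 66 + (2*(-2 - 8))*(5*(-6)) = 66 + (2*(-10))*(-30) = 66 - 20*(-30) = 66 + 600 = 666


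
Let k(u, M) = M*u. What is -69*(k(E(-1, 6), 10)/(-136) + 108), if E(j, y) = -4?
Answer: -127029/17 ≈ -7472.3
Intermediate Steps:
-69*(k(E(-1, 6), 10)/(-136) + 108) = -69*((10*(-4))/(-136) + 108) = -69*(-40*(-1/136) + 108) = -69*(5/17 + 108) = -69*1841/17 = -127029/17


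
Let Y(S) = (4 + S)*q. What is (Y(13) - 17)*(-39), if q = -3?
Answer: 2652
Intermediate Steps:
Y(S) = -12 - 3*S (Y(S) = (4 + S)*(-3) = -12 - 3*S)
(Y(13) - 17)*(-39) = ((-12 - 3*13) - 17)*(-39) = ((-12 - 39) - 17)*(-39) = (-51 - 17)*(-39) = -68*(-39) = 2652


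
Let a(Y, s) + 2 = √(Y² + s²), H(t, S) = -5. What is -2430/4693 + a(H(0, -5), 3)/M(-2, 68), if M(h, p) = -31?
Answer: -65944/145483 - √34/31 ≈ -0.64137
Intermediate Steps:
a(Y, s) = -2 + √(Y² + s²)
-2430/4693 + a(H(0, -5), 3)/M(-2, 68) = -2430/4693 + (-2 + √((-5)² + 3²))/(-31) = -2430*1/4693 + (-2 + √(25 + 9))*(-1/31) = -2430/4693 + (-2 + √34)*(-1/31) = -2430/4693 + (2/31 - √34/31) = -65944/145483 - √34/31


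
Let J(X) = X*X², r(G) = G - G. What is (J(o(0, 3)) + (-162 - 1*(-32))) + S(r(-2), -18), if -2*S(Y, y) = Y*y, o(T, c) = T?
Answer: -130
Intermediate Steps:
r(G) = 0
S(Y, y) = -Y*y/2
J(X) = X³
(J(o(0, 3)) + (-162 - 1*(-32))) + S(r(-2), -18) = (0³ + (-162 - 1*(-32))) - ½*0*(-18) = (0 + (-162 + 32)) + 0 = (0 - 130) + 0 = -130 + 0 = -130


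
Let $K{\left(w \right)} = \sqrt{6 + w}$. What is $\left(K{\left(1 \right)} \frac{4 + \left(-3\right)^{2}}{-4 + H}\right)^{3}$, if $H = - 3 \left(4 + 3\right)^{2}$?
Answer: $- \frac{15379 \sqrt{7}}{3442951} \approx -0.011818$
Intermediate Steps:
$H = -147$ ($H = - 3 \cdot 7^{2} = \left(-3\right) 49 = -147$)
$\left(K{\left(1 \right)} \frac{4 + \left(-3\right)^{2}}{-4 + H}\right)^{3} = \left(\sqrt{6 + 1} \frac{4 + \left(-3\right)^{2}}{-4 - 147}\right)^{3} = \left(\sqrt{7} \frac{4 + 9}{-151}\right)^{3} = \left(\sqrt{7} \cdot 13 \left(- \frac{1}{151}\right)\right)^{3} = \left(\sqrt{7} \left(- \frac{13}{151}\right)\right)^{3} = \left(- \frac{13 \sqrt{7}}{151}\right)^{3} = - \frac{15379 \sqrt{7}}{3442951}$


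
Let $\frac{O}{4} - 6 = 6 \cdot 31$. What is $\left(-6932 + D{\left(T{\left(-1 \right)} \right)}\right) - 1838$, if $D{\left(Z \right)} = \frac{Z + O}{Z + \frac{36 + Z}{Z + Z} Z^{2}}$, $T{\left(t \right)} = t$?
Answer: $- \frac{326024}{37} \approx -8811.5$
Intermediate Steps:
$O = 768$ ($O = 24 + 4 \cdot 6 \cdot 31 = 24 + 4 \cdot 186 = 24 + 744 = 768$)
$D{\left(Z \right)} = \frac{768 + Z}{Z + \frac{Z \left(36 + Z\right)}{2}}$ ($D{\left(Z \right)} = \frac{Z + 768}{Z + \frac{36 + Z}{Z + Z} Z^{2}} = \frac{768 + Z}{Z + \frac{36 + Z}{2 Z} Z^{2}} = \frac{768 + Z}{Z + \frac{Z \left(36 + Z\right)}{2}}$)
$\left(-6932 + D{\left(T{\left(-1 \right)} \right)}\right) - 1838 = \left(-6932 + \frac{2 \left(768 - 1\right)}{\left(-1\right) \left(38 - 1\right)}\right) - 1838 = \left(-6932 + 2 \left(-1\right) \frac{1}{37} \cdot 767\right) - 1838 = \left(-6932 - \frac{1534}{37}\right) - 1838 = - \frac{258018}{37} - 1838 = - \frac{326024}{37}$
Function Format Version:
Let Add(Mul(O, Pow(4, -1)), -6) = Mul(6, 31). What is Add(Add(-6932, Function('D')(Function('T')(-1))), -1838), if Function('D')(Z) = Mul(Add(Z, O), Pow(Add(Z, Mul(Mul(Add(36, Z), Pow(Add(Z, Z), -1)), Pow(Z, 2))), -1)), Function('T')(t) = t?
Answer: Rational(-326024, 37) ≈ -8811.5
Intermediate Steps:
O = 768 (O = Add(24, Mul(4, Mul(6, 31))) = Add(24, Mul(4, 186)) = Add(24, 744) = 768)
Function('D')(Z) = Mul(Pow(Add(Z, Mul(Rational(1, 2), Z, Add(36, Z))), -1), Add(768, Z)) (Function('D')(Z) = Mul(Add(Z, 768), Pow(Add(Z, Mul(Mul(Add(36, Z), Pow(Add(Z, Z), -1)), Pow(Z, 2))), -1)) = Mul(Add(768, Z), Pow(Add(Z, Mul(Mul(Add(36, Z), Pow(Mul(2, Z), -1)), Pow(Z, 2))), -1)) = Mul(Add(768, Z), Pow(Add(Z, Mul(Mul(Add(36, Z), Mul(Rational(1, 2), Pow(Z, -1))), Pow(Z, 2))), -1)) = Mul(Add(768, Z), Pow(Add(Z, Mul(Mul(Rational(1, 2), Pow(Z, -1), Add(36, Z)), Pow(Z, 2))), -1)) = Mul(Add(768, Z), Pow(Add(Z, Mul(Rational(1, 2), Z, Add(36, Z))), -1)) = Mul(Pow(Add(Z, Mul(Rational(1, 2), Z, Add(36, Z))), -1), Add(768, Z)))
Add(Add(-6932, Function('D')(Function('T')(-1))), -1838) = Add(Add(-6932, Mul(2, Pow(-1, -1), Pow(Add(38, -1), -1), Add(768, -1))), -1838) = Add(Add(-6932, Mul(2, -1, Pow(37, -1), 767)), -1838) = Add(Add(-6932, Mul(2, -1, Rational(1, 37), 767)), -1838) = Add(Add(-6932, Rational(-1534, 37)), -1838) = Add(Rational(-258018, 37), -1838) = Rational(-326024, 37)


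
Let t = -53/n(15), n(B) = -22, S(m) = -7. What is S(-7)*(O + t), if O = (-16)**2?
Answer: -39795/22 ≈ -1808.9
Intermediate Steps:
O = 256
t = 53/22 (t = -53/(-22) = -53*(-1/22) = 53/22 ≈ 2.4091)
S(-7)*(O + t) = -7*(256 + 53/22) = -7*5685/22 = -39795/22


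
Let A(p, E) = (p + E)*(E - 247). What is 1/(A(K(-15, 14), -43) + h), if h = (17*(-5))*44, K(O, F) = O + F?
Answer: 1/9020 ≈ 0.00011086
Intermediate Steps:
K(O, F) = F + O
A(p, E) = (-247 + E)*(E + p) (A(p, E) = (E + p)*(-247 + E) = (-247 + E)*(E + p))
h = -3740 (h = -85*44 = -3740)
1/(A(K(-15, 14), -43) + h) = 1/(((-43)**2 - 247*(-43) - 247*(14 - 15) - 43*(14 - 15)) - 3740) = 1/((1849 + 10621 - 247*(-1) - 43*(-1)) - 3740) = 1/((1849 + 10621 + 247 + 43) - 3740) = 1/(12760 - 3740) = 1/9020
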